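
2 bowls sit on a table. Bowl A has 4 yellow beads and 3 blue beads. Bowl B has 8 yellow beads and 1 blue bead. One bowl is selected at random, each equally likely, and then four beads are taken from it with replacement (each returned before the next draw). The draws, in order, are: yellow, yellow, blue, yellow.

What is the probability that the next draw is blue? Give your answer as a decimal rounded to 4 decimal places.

Under each hypothesis, the probability of the observed sequence is: P(data | bowl A) = (4/7)(4/7)(3/7)(4/7) = 0.079967; P(data | bowl B) = (8/9)(8/9)(1/9)(8/9) = 0.078037.
The prior-weighted likelihoods are 1/2 · 0.079967 = 0.039983, 1/2 · 0.078037 = 0.039018; with total 0.079002.
Normalising, the posterior is P(bowl A | data) = 0.50611, P(bowl B | data) = 0.49389.
The predictive probability is P(blue next | data) = (3/7)(0.50611) + (1/9)(0.49389) = 0.27178.

0.2718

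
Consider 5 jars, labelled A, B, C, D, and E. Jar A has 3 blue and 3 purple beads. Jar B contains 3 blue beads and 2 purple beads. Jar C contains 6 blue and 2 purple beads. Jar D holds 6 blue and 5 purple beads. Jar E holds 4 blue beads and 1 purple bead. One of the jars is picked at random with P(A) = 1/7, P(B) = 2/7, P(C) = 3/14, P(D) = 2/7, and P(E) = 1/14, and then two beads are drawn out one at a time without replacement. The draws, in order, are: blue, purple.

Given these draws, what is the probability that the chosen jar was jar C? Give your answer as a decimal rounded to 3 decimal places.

Under each hypothesis, the probability of the observed sequence is: P(data | jar A) = (3/6)(3/5) = 0.3; P(data | jar B) = (3/5)(2/4) = 0.3; P(data | jar C) = (6/8)(2/7) = 0.21429; P(data | jar D) = (6/11)(5/10) = 0.27273; P(data | jar E) = (4/5)(1/4) = 0.2.
The prior-weighted likelihoods are 1/7 · 0.3 = 0.042857, 2/7 · 0.3 = 0.085714, 3/14 · 0.21429 = 0.045918, 2/7 · 0.27273 = 0.077922, 1/14 · 0.2 = 0.014286; with total 0.2667.
By Bayes' rule, P(jar C | data) = (0.045918) / (0.2667) = 0.17217.

0.172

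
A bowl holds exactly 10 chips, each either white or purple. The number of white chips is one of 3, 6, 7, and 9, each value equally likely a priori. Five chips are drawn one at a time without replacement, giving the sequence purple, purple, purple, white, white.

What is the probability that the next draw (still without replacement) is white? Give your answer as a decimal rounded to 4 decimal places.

For each hypothesis, P(data | H) works out to: P(data | r = 3) = (7/10)(6/9)(5/8)(3/7)(2/6) = 0.041667; P(data | r = 6) = (4/10)(3/9)(2/8)(6/7)(5/6) = 0.02381; P(data | r = 7) = (3/10)(2/9)(1/8)(7/7)(6/6) = 0.0083333; P(data | r = 9) = (1/10)(0/9) = 0.
Weighting by the prior gives 1/4 · 0.041667 = 0.010417, 1/4 · 0.02381 = 0.0059524, 1/4 · 0.0083333 = 0.0020833, 1/4 · 0 = 0; summing to 0.018452.
The posterior is then P(r = 3 | data) = 0.56452, P(r = 6 | data) = 0.32258, P(r = 7 | data) = 0.1129, P(r = 9 | data) = 0.
The predictive probability is P(white next | data) = (1/5)(0.56452) + (4/5)(0.32258) + (1)(0.1129) = 0.48387.

0.4839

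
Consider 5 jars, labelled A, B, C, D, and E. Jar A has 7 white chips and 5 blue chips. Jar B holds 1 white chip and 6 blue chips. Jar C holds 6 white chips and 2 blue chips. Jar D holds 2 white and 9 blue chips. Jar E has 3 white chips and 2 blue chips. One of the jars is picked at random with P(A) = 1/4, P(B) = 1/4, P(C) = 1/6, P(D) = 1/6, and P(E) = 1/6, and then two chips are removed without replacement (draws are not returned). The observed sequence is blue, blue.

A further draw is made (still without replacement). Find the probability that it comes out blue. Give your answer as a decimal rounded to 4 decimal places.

Under each hypothesis, the probability of the observed sequence is: P(data | jar A) = (5/12)(4/11) = 0.15152; P(data | jar B) = (6/7)(5/6) = 0.71429; P(data | jar C) = (2/8)(1/7) = 0.035714; P(data | jar D) = (9/11)(8/10) = 0.65455; P(data | jar E) = (2/5)(1/4) = 0.1.
Weighting by the prior gives 1/4 · 0.15152 = 0.037879, 1/4 · 0.71429 = 0.17857, 1/6 · 0.035714 = 0.0059524, 1/6 · 0.65455 = 0.10909, 1/6 · 0.1 = 0.016667; with total 0.34816.
Normalising, the posterior is P(jar A | data) = 0.1088, P(jar B | data) = 0.5129, P(jar C | data) = 0.017097, P(jar D | data) = 0.31334, P(jar E | data) = 0.047871.
So P(blue next | data) = Σ P(blue next | H) P(H | data) = (3/10)(0.1088) + (4/5)(0.5129) + (0)(0.017097) + (7/9)(0.31334) + (0)(0.047871) = 0.68666.

0.6867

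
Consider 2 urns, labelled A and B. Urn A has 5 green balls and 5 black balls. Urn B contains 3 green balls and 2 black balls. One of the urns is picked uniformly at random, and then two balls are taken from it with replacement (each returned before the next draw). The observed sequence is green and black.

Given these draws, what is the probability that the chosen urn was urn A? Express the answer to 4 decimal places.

0.5102

Under each hypothesis, the probability of the observed sequence is: P(data | urn A) = (5/10)(5/10) = 1/4; P(data | urn B) = (3/5)(2/5) = 6/25.
Weighting by the prior gives 1/2 · 1/4 = 1/8, 1/2 · 6/25 = 3/25; with total 49/200.
By Bayes' rule, P(urn A | data) = (1/8) / (49/200) = 25/49.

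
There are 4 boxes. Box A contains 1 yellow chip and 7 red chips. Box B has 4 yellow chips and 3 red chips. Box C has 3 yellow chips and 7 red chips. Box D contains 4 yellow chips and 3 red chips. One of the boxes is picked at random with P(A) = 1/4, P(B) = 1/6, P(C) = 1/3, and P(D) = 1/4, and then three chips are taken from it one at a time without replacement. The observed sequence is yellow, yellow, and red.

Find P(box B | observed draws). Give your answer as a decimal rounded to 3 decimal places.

The likelihood of the observed sequence under each hypothesis: P(data | box A) = (1/8)(0/7) = 0; P(data | box B) = (4/7)(3/6)(3/5) = 0.17143; P(data | box C) = (3/10)(2/9)(7/8) = 0.058333; P(data | box D) = (4/7)(3/6)(3/5) = 0.17143.
Weighting by the prior gives 1/4 · 0 = 0, 1/6 · 0.17143 = 0.028571, 1/3 · 0.058333 = 0.019444, 1/4 · 0.17143 = 0.042857; summing to 0.090873.
Therefore the posterior P(box B | data) = (0.028571) / (0.090873) = 0.31441.

0.314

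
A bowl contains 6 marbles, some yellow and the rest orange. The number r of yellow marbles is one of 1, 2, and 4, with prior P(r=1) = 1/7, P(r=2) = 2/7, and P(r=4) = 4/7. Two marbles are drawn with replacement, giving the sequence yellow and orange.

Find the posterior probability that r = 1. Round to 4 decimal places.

0.0943

Compute the likelihood of the observed sequence for each case: P(data | r = 1) = (1/6)(5/6) = 5/36; P(data | r = 2) = (2/6)(4/6) = 2/9; P(data | r = 4) = (4/6)(2/6) = 2/9.
Weighting by the prior gives 1/7 · 5/36 = 5/252, 2/7 · 2/9 = 4/63, 4/7 · 2/9 = 8/63; these sum to 53/252.
Therefore the posterior P(r = 1 | data) = (5/252) / (53/252) = 5/53.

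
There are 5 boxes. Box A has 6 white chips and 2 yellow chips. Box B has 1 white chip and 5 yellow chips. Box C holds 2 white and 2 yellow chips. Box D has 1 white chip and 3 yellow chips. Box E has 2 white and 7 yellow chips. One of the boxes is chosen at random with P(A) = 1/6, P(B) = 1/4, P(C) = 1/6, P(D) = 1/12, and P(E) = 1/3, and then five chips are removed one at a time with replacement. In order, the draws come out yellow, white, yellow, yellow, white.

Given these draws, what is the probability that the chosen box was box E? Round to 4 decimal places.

For each hypothesis, P(data | H) works out to: P(data | box A) = (2/8)(6/8)(2/8)(2/8)(6/8) = 0.0087891; P(data | box B) = (5/6)(1/6)(5/6)(5/6)(1/6) = 0.016075; P(data | box C) = (2/4)(2/4)(2/4)(2/4)(2/4) = 0.03125; P(data | box D) = (3/4)(1/4)(3/4)(3/4)(1/4) = 0.026367; P(data | box E) = (7/9)(2/9)(7/9)(7/9)(2/9) = 0.023235.
Multiplying each by its prior: 1/6 · 0.0087891 = 0.0014648, 1/4 · 0.016075 = 0.0040188, 1/6 · 0.03125 = 0.0052083, 1/12 · 0.026367 = 0.0021973, 1/3 · 0.023235 = 0.007745; these sum to 0.020634.
Therefore the posterior P(box E | data) = (0.007745) / (0.020634) = 0.37535.

0.3753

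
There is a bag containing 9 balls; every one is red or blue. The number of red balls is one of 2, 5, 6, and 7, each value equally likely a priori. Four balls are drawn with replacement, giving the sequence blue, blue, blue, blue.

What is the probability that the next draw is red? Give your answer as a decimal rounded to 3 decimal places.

Under each hypothesis, the probability of the observed sequence is: P(data | r = 2) = (7/9)(7/9)(7/9)(7/9) = 0.36595; P(data | r = 5) = (4/9)(4/9)(4/9)(4/9) = 0.039018; P(data | r = 6) = (3/9)(3/9)(3/9)(3/9) = 0.012346; P(data | r = 7) = (2/9)(2/9)(2/9)(2/9) = 0.0024387.
Weighting by the prior gives 1/4 · 0.36595 = 0.091488, 1/4 · 0.039018 = 0.0097546, 1/4 · 0.012346 = 0.0030864, 1/4 · 0.0024387 = 0.00060966; with total 0.10494.
The posterior is then P(r = 2 | data) = 0.87182, P(r = 5 | data) = 0.092956, P(r = 6 | data) = 0.029412, P(r = 7 | data) = 0.0058097.
Averaging over the posterior, P(red next | data) = (2/9)(0.87182) + (5/9)(0.092956) + (2/3)(0.029412) + (7/9)(0.0058097) = 0.26951.

0.270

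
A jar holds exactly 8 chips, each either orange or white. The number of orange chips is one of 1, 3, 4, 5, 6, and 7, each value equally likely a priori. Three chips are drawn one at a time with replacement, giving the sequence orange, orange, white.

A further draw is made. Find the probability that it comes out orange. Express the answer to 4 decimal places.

Under each hypothesis, the probability of the observed sequence is: P(data | r = 1) = (1/8)(1/8)(7/8) = 0.013672; P(data | r = 3) = (3/8)(3/8)(5/8) = 0.087891; P(data | r = 4) = (4/8)(4/8)(4/8) = 0.125; P(data | r = 5) = (5/8)(5/8)(3/8) = 0.14648; P(data | r = 6) = (6/8)(6/8)(2/8) = 0.14062; P(data | r = 7) = (7/8)(7/8)(1/8) = 0.095703.
The prior-weighted likelihoods are 1/6 · 0.013672 = 0.0022786, 1/6 · 0.087891 = 0.014648, 1/6 · 0.125 = 0.020833, 1/6 · 0.14648 = 0.024414, 1/6 · 0.14062 = 0.023438, 1/6 · 0.095703 = 0.015951; these sum to 0.10156.
The posterior is then P(r = 1 | data) = 0.022436, P(r = 3 | data) = 0.14423, P(r = 4 | data) = 0.20513, P(r = 5 | data) = 0.24038, P(r = 6 | data) = 0.23077, P(r = 7 | data) = 0.15705.
So P(orange next | data) = Σ P(orange next | H) P(H | data) = (1/8)(0.022436) + (3/8)(0.14423) + (1/2)(0.20513) + (5/8)(0.24038) + (3/4)(0.23077) + (7/8)(0.15705) = 0.62019.

0.6202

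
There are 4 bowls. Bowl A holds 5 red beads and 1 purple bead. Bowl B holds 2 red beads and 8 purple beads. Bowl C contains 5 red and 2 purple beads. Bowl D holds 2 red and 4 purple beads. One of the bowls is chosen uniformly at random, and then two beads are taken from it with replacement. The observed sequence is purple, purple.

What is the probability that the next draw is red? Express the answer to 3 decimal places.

0.300

For each hypothesis, P(data | H) works out to: P(data | bowl A) = (1/6)(1/6) = 0.027778; P(data | bowl B) = (8/10)(8/10) = 0.64; P(data | bowl C) = (2/7)(2/7) = 0.081633; P(data | bowl D) = (4/6)(4/6) = 0.44444.
Weighting by the prior gives 1/4 · 0.027778 = 0.0069444, 1/4 · 0.64 = 0.16, 1/4 · 0.081633 = 0.020408, 1/4 · 0.44444 = 0.11111; these sum to 0.29846.
Normalising, the posterior is P(bowl A | data) = 0.023267, P(bowl B | data) = 0.53608, P(bowl C | data) = 0.068377, P(bowl D | data) = 0.37228.
So P(red next | data) = Σ P(red next | H) P(H | data) = (5/6)(0.023267) + (1/5)(0.53608) + (5/7)(0.068377) + (1/3)(0.37228) = 0.29954.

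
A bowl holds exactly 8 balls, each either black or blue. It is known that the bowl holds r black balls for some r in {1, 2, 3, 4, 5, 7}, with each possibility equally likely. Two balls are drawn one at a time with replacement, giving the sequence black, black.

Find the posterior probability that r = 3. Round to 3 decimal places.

0.087

The likelihood of the observed sequence under each hypothesis: P(data | r = 1) = (1/8)(1/8) = 1/64; P(data | r = 2) = (2/8)(2/8) = 1/16; P(data | r = 3) = (3/8)(3/8) = 9/64; P(data | r = 4) = (4/8)(4/8) = 1/4; P(data | r = 5) = (5/8)(5/8) = 25/64; P(data | r = 7) = (7/8)(7/8) = 49/64.
The prior-weighted likelihoods are 1/6 · 1/64 = 1/384, 1/6 · 1/16 = 1/96, 1/6 · 9/64 = 3/128, 1/6 · 1/4 = 1/24, 1/6 · 25/64 = 25/384, 1/6 · 49/64 = 49/384; with total 13/48.
Hence P(r = 3 | data) = (3/128) / (13/48) = 9/104.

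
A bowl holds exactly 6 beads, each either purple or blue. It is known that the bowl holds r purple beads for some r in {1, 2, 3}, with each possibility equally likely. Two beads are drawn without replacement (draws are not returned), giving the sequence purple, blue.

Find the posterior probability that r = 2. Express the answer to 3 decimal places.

Compute the likelihood of the observed sequence for each case: P(data | r = 1) = (1/6)(5/5) = 1/6; P(data | r = 2) = (2/6)(4/5) = 4/15; P(data | r = 3) = (3/6)(3/5) = 3/10.
The prior-weighted likelihoods are 1/3 · 1/6 = 1/18, 1/3 · 4/15 = 4/45, 1/3 · 3/10 = 1/10; summing to 11/45.
Hence P(r = 2 | data) = (4/45) / (11/45) = 4/11.

0.364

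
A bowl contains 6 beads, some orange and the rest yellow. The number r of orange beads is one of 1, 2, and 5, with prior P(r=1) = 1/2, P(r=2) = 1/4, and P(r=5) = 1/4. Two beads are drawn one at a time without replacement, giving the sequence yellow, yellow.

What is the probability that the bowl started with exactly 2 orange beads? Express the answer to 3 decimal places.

0.231

For each hypothesis, P(data | H) works out to: P(data | r = 1) = (5/6)(4/5) = 2/3; P(data | r = 2) = (4/6)(3/5) = 2/5; P(data | r = 5) = (1/6)(0/5) = 0.
Multiplying each by its prior: 1/2 · 2/3 = 1/3, 1/4 · 2/5 = 1/10, 1/4 · 0 = 0; summing to 13/30.
By Bayes' rule, P(r = 2 | data) = (1/10) / (13/30) = 3/13.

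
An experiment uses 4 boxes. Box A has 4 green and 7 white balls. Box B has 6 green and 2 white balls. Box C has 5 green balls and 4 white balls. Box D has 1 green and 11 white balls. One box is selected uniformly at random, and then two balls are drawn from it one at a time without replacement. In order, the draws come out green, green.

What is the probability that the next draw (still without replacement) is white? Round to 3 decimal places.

0.458

Compute the likelihood of the observed sequence for each case: P(data | box A) = (4/11)(3/10) = 0.10909; P(data | box B) = (6/8)(5/7) = 0.53571; P(data | box C) = (5/9)(4/8) = 0.27778; P(data | box D) = (1/12)(0/11) = 0.
Weighting by the prior gives 1/4 · 0.10909 = 0.027273, 1/4 · 0.53571 = 0.13393, 1/4 · 0.27778 = 0.069444, 1/4 · 0 = 0; with total 0.23065.
The posterior is then P(box A | data) = 0.11825, P(box B | data) = 0.58067, P(box C | data) = 0.30109, P(box D | data) = 0.
Averaging over the posterior, P(white next | data) = (7/9)(0.11825) + (1/3)(0.58067) + (4/7)(0.30109) = 0.45757.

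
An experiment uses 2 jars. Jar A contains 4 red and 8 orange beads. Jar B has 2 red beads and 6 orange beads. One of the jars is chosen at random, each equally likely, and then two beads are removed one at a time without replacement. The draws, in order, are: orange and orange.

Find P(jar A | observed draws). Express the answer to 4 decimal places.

Under each hypothesis, the probability of the observed sequence is: P(data | jar A) = (8/12)(7/11) = 0.42424; P(data | jar B) = (6/8)(5/7) = 0.53571.
Multiplying each by its prior: 1/2 · 0.42424 = 0.21212, 1/2 · 0.53571 = 0.26786; with total 0.47998.
Hence P(jar A | data) = (0.21212) / (0.47998) = 0.44194.

0.4419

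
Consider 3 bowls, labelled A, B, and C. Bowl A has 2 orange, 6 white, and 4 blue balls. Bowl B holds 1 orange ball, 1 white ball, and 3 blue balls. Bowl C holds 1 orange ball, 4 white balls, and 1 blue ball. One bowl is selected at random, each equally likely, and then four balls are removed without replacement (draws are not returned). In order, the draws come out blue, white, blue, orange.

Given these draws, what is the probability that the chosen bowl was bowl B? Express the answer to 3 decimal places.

Under each hypothesis, the probability of the observed sequence is: P(data | bowl A) = (4/12)(6/11)(3/10)(2/9) = 0.012121; P(data | bowl B) = (3/5)(1/4)(2/3)(1/2) = 0.05; P(data | bowl C) = (1/6)(4/5)(0/4) = 0.
Weighting by the prior gives 1/3 · 0.012121 = 0.0040404, 1/3 · 0.05 = 0.016667, 1/3 · 0 = 0; summing to 0.020707.
So P(bowl B | data) = (0.016667) / (0.020707) = 0.80488.

0.805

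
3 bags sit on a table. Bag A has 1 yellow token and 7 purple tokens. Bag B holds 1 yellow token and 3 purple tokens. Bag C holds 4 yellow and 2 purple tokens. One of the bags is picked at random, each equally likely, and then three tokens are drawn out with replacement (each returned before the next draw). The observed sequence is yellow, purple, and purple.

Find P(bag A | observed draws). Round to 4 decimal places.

Under each hypothesis, the probability of the observed sequence is: P(data | bag A) = (1/8)(7/8)(7/8) = 0.095703; P(data | bag B) = (1/4)(3/4)(3/4) = 0.14062; P(data | bag C) = (4/6)(2/6)(2/6) = 0.074074.
Weighting by the prior gives 1/3 · 0.095703 = 0.031901, 1/3 · 0.14062 = 0.046875, 1/3 · 0.074074 = 0.024691; summing to 0.10347.
Therefore the posterior P(bag A | data) = (0.031901) / (0.10347) = 0.30832.

0.3083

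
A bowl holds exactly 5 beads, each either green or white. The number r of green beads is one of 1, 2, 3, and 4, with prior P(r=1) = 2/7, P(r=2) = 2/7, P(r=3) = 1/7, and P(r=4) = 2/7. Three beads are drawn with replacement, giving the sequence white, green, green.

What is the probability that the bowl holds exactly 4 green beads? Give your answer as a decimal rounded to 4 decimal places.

0.3902

Under each hypothesis, the probability of the observed sequence is: P(data | r = 1) = (4/5)(1/5)(1/5) = 4/125; P(data | r = 2) = (3/5)(2/5)(2/5) = 12/125; P(data | r = 3) = (2/5)(3/5)(3/5) = 18/125; P(data | r = 4) = (1/5)(4/5)(4/5) = 16/125.
The prior-weighted likelihoods are 2/7 · 4/125 = 8/875, 2/7 · 12/125 = 24/875, 1/7 · 18/125 = 18/875, 2/7 · 16/125 = 32/875; summing to 82/875.
So P(r = 4 | data) = (32/875) / (82/875) = 16/41.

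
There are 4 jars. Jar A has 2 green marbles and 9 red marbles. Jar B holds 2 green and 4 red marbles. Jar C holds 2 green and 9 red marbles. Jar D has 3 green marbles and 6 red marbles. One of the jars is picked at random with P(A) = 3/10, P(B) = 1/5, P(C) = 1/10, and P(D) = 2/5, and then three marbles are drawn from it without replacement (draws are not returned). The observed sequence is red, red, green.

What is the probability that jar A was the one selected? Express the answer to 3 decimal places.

0.257

For each hypothesis, P(data | H) works out to: P(data | jar A) = (9/11)(8/10)(2/9) = 0.14545; P(data | jar B) = (4/6)(3/5)(2/4) = 0.2; P(data | jar C) = (9/11)(8/10)(2/9) = 0.14545; P(data | jar D) = (6/9)(5/8)(3/7) = 0.17857.
Weighting by the prior gives 3/10 · 0.14545 = 0.043636, 1/5 · 0.2 = 0.04, 1/10 · 0.14545 = 0.014545, 2/5 · 0.17857 = 0.071429; summing to 0.16961.
So P(jar A | data) = (0.043636) / (0.16961) = 0.25727.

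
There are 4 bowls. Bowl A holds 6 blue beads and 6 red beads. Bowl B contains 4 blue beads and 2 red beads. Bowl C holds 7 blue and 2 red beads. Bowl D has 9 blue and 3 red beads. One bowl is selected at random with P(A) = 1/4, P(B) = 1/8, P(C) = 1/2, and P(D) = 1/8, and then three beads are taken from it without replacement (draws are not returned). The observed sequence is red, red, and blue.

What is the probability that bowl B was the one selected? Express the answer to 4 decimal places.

0.1357

Under each hypothesis, the probability of the observed sequence is: P(data | bowl A) = (6/12)(5/11)(6/10) = 0.13636; P(data | bowl B) = (2/6)(1/5)(4/4) = 0.066667; P(data | bowl C) = (2/9)(1/8)(7/7) = 0.027778; P(data | bowl D) = (3/12)(2/11)(9/10) = 0.040909.
Weighting by the prior gives 1/4 · 0.13636 = 0.034091, 1/8 · 0.066667 = 0.0083333, 1/2 · 0.027778 = 0.013889, 1/8 · 0.040909 = 0.0051136; with total 0.061427.
Therefore the posterior P(bowl B | data) = (0.0083333) / (0.061427) = 0.13566.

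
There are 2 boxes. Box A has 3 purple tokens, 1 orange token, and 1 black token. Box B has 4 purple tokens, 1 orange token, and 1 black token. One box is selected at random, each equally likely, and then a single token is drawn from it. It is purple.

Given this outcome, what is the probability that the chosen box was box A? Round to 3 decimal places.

The likelihood of this draw under each hypothesis: P(data | box A) = (3/5) = 3/5; P(data | box B) = (4/6) = 2/3.
The prior-weighted likelihoods are 1/2 · 3/5 = 3/10, 1/2 · 2/3 = 1/3; summing to 19/30.
Therefore the posterior P(box A | data) = (3/10) / (19/30) = 9/19.

0.474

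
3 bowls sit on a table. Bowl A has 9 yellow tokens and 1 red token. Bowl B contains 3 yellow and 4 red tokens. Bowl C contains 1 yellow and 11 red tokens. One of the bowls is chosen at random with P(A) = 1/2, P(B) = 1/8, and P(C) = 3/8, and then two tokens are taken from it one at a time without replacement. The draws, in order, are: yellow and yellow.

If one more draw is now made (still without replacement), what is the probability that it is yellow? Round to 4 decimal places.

0.8462

Compute the likelihood of the observed sequence for each case: P(data | bowl A) = (9/10)(8/9) = 4/5; P(data | bowl B) = (3/7)(2/6) = 1/7; P(data | bowl C) = (1/12)(0/11) = 0.
Multiplying each by its prior: 1/2 · 4/5 = 2/5, 1/8 · 1/7 = 1/56, 3/8 · 0 = 0; summing to 117/280.
Normalising, the posterior is P(bowl A | data) = 112/117, P(bowl B | data) = 5/117, P(bowl C | data) = 0.
The predictive probability is P(yellow next | data) = (7/8)(112/117) + (1/5)(5/117) = 11/13.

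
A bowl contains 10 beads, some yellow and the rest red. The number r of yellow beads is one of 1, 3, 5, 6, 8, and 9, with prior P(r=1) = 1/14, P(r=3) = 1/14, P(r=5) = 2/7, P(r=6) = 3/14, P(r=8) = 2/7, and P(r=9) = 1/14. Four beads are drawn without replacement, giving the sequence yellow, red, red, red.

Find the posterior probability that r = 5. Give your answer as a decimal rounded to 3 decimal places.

0.434

For each hypothesis, P(data | H) works out to: P(data | r = 1) = (1/10)(9/9)(8/8)(7/7) = 0.1; P(data | r = 3) = (3/10)(7/9)(6/8)(5/7) = 0.125; P(data | r = 5) = (5/10)(5/9)(4/8)(3/7) = 0.059524; P(data | r = 6) = (6/10)(4/9)(3/8)(2/7) = 0.028571; P(data | r = 8) = (8/10)(2/9)(1/8)(0/7) = 0; P(data | r = 9) = (9/10)(1/9)(0/8) = 0.
Multiplying each by its prior: 1/14 · 0.1 = 0.0071429, 1/14 · 0.125 = 0.0089286, 2/7 · 0.059524 = 0.017007, 3/14 · 0.028571 = 0.0061224, 2/7 · 0 = 0, 1/14 · 0 = 0; these sum to 0.039201.
Hence P(r = 5 | data) = (0.017007) / (0.039201) = 0.43384.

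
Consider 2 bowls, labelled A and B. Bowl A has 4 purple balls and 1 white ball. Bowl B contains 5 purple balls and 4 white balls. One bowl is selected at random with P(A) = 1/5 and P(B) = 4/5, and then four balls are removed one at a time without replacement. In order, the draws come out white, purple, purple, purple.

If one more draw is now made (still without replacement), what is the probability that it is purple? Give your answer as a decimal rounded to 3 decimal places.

For each hypothesis, P(data | H) works out to: P(data | bowl A) = (1/5)(4/4)(3/3)(2/2) = 0.2; P(data | bowl B) = (4/9)(5/8)(4/7)(3/6) = 0.079365.
The prior-weighted likelihoods are 1/5 · 0.2 = 0.04, 4/5 · 0.079365 = 0.063492; these sum to 0.10349.
Normalising, the posterior is P(bowl A | data) = 0.3865, P(bowl B | data) = 0.6135.
So P(purple next | data) = Σ P(purple next | H) P(H | data) = (1)(0.3865) + (2/5)(0.6135) = 0.6319.

0.632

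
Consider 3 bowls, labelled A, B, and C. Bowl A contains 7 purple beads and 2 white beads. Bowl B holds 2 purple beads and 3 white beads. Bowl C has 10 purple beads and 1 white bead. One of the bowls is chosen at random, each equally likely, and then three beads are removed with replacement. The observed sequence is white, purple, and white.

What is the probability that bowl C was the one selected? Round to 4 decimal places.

Under each hypothesis, the probability of the observed sequence is: P(data | bowl A) = (2/9)(7/9)(2/9) = 0.038409; P(data | bowl B) = (3/5)(2/5)(3/5) = 0.144; P(data | bowl C) = (1/11)(10/11)(1/11) = 0.0075131.
The prior-weighted likelihoods are 1/3 · 0.038409 = 0.012803, 1/3 · 0.144 = 0.048, 1/3 · 0.0075131 = 0.0025044; summing to 0.063307.
So P(bowl C | data) = (0.0025044) / (0.063307) = 0.039559.

0.0396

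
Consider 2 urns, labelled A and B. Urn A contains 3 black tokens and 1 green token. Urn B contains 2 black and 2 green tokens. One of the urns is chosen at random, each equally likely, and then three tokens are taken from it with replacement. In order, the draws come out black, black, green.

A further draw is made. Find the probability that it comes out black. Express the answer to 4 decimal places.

Compute the likelihood of the observed sequence for each case: P(data | urn A) = (3/4)(3/4)(1/4) = 9/64; P(data | urn B) = (2/4)(2/4)(2/4) = 1/8.
Weighting by the prior gives 1/2 · 9/64 = 9/128, 1/2 · 1/8 = 1/16; with total 17/128.
Dividing through by the total gives posterior P(urn A | data) = 9/17, P(urn B | data) = 8/17.
So P(black next | data) = Σ P(black next | H) P(H | data) = (3/4)(9/17) + (1/2)(8/17) = 43/68.

0.6324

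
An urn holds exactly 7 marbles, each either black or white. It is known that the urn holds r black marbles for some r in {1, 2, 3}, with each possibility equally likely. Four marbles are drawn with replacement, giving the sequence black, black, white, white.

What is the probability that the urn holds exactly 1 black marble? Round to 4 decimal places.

The likelihood of the observed sequence under each hypothesis: P(data | r = 1) = (1/7)(1/7)(6/7)(6/7) = 0.014994; P(data | r = 2) = (2/7)(2/7)(5/7)(5/7) = 0.041649; P(data | r = 3) = (3/7)(3/7)(4/7)(4/7) = 0.059975.
Multiplying each by its prior: 1/3 · 0.014994 = 0.0049979, 1/3 · 0.041649 = 0.013883, 1/3 · 0.059975 = 0.019992; with total 0.038873.
Therefore the posterior P(r = 1 | data) = (0.0049979) / (0.038873) = 0.12857.

0.1286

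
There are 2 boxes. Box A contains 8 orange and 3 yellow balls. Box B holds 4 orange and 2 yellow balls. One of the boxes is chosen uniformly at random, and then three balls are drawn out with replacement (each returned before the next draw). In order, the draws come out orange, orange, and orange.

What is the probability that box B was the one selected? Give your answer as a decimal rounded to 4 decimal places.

0.4351

The likelihood of the observed sequence under each hypothesis: P(data | box A) = (8/11)(8/11)(8/11) = 0.38467; P(data | box B) = (4/6)(4/6)(4/6) = 0.2963.
Weighting by the prior gives 1/2 · 0.38467 = 0.19234, 1/2 · 0.2963 = 0.14815; summing to 0.34048.
Therefore the posterior P(box B | data) = (0.14815) / (0.34048) = 0.43511.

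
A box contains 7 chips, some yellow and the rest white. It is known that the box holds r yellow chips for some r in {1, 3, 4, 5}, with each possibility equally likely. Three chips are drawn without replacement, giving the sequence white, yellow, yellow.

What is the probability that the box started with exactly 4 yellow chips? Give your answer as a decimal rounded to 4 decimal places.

Under each hypothesis, the probability of the observed sequence is: P(data | r = 1) = (6/7)(1/6)(0/5) = 0; P(data | r = 3) = (4/7)(3/6)(2/5) = 4/35; P(data | r = 4) = (3/7)(4/6)(3/5) = 6/35; P(data | r = 5) = (2/7)(5/6)(4/5) = 4/21.
The prior-weighted likelihoods are 1/4 · 0 = 0, 1/4 · 4/35 = 1/35, 1/4 · 6/35 = 3/70, 1/4 · 4/21 = 1/21; summing to 5/42.
Hence P(r = 4 | data) = (3/70) / (5/42) = 9/25.

0.3600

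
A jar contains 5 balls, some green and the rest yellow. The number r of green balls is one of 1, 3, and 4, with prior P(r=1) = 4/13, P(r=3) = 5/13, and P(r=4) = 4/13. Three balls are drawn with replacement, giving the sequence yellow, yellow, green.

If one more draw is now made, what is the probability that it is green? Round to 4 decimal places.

The likelihood of the observed sequence under each hypothesis: P(data | r = 1) = (4/5)(4/5)(1/5) = 0.128; P(data | r = 3) = (2/5)(2/5)(3/5) = 0.096; P(data | r = 4) = (1/5)(1/5)(4/5) = 0.032.
The prior-weighted likelihoods are 4/13 · 0.128 = 0.039385, 5/13 · 0.096 = 0.036923, 4/13 · 0.032 = 0.0098462; with total 0.086154.
Dividing through by the total gives posterior P(r = 1 | data) = 0.45714, P(r = 3 | data) = 0.42857, P(r = 4 | data) = 0.11429.
Averaging over the posterior, P(green next | data) = (1/5)(0.45714) + (3/5)(0.42857) + (4/5)(0.11429) = 0.44.

0.4400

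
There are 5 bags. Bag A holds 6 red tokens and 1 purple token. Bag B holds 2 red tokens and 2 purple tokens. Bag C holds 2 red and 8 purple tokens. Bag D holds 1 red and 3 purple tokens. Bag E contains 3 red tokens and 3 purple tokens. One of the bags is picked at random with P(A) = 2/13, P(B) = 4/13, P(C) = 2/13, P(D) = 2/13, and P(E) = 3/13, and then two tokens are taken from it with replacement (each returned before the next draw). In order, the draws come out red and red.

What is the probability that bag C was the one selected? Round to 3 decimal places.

0.023

Compute the likelihood of the observed sequence for each case: P(data | bag A) = (6/7)(6/7) = 0.73469; P(data | bag B) = (2/4)(2/4) = 0.25; P(data | bag C) = (2/10)(2/10) = 0.04; P(data | bag D) = (1/4)(1/4) = 0.0625; P(data | bag E) = (3/6)(3/6) = 0.25.
Weighting by the prior gives 2/13 · 0.73469 = 0.11303, 4/13 · 0.25 = 0.076923, 2/13 · 0.04 = 0.0061538, 2/13 · 0.0625 = 0.0096154, 3/13 · 0.25 = 0.057692; summing to 0.26341.
Hence P(bag C | data) = (0.0061538) / (0.26341) = 0.023362.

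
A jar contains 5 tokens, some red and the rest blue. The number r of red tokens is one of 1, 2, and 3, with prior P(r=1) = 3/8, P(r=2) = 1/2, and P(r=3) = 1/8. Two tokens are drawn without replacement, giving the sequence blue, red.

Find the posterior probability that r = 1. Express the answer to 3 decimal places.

For each hypothesis, P(data | H) works out to: P(data | r = 1) = (4/5)(1/4) = 1/5; P(data | r = 2) = (3/5)(2/4) = 3/10; P(data | r = 3) = (2/5)(3/4) = 3/10.
The prior-weighted likelihoods are 3/8 · 1/5 = 3/40, 1/2 · 3/10 = 3/20, 1/8 · 3/10 = 3/80; these sum to 21/80.
So P(r = 1 | data) = (3/40) / (21/80) = 2/7.

0.286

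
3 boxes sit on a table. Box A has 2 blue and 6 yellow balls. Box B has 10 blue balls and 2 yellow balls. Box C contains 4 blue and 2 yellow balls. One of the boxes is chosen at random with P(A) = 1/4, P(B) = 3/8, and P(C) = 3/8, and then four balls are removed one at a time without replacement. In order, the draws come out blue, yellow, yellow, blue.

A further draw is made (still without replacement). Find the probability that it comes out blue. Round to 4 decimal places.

For each hypothesis, P(data | H) works out to: P(data | box A) = (2/8)(6/7)(5/6)(1/5) = 0.035714; P(data | box B) = (10/12)(2/11)(1/10)(9/9) = 0.015152; P(data | box C) = (4/6)(2/5)(1/4)(3/3) = 0.066667.
Multiplying each by its prior: 1/4 · 0.035714 = 0.0089286, 3/8 · 0.015152 = 0.0056818, 3/8 · 0.066667 = 0.025; with total 0.03961.
The posterior is then P(box A | data) = 0.22541, P(box B | data) = 0.14344, P(box C | data) = 0.63115.
Averaging over the posterior, P(blue next | data) = (0)(0.22541) + (1)(0.14344) + (1)(0.63115) = 0.77459.

0.7746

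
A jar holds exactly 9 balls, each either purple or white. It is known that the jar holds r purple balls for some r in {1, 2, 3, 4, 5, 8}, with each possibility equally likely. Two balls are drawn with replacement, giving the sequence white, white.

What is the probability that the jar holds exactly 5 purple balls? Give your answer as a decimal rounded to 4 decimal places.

0.0838

For each hypothesis, P(data | H) works out to: P(data | r = 1) = (8/9)(8/9) = 64/81; P(data | r = 2) = (7/9)(7/9) = 49/81; P(data | r = 3) = (6/9)(6/9) = 4/9; P(data | r = 4) = (5/9)(5/9) = 25/81; P(data | r = 5) = (4/9)(4/9) = 16/81; P(data | r = 8) = (1/9)(1/9) = 1/81.
The prior-weighted likelihoods are 1/6 · 64/81 = 32/243, 1/6 · 49/81 = 49/486, 1/6 · 4/9 = 2/27, 1/6 · 25/81 = 25/486, 1/6 · 16/81 = 8/243, 1/6 · 1/81 = 1/486; these sum to 191/486.
Therefore the posterior P(r = 5 | data) = (8/243) / (191/486) = 16/191.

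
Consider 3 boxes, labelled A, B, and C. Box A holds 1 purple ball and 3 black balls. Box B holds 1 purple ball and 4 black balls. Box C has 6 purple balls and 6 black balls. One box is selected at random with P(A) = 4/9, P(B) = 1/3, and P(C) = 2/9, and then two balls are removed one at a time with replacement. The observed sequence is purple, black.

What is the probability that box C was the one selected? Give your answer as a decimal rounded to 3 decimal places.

0.289

For each hypothesis, P(data | H) works out to: P(data | box A) = (1/4)(3/4) = 3/16; P(data | box B) = (1/5)(4/5) = 4/25; P(data | box C) = (6/12)(6/12) = 1/4.
Multiplying each by its prior: 4/9 · 3/16 = 1/12, 1/3 · 4/25 = 4/75, 2/9 · 1/4 = 1/18; these sum to 173/900.
By Bayes' rule, P(box C | data) = (1/18) / (173/900) = 50/173.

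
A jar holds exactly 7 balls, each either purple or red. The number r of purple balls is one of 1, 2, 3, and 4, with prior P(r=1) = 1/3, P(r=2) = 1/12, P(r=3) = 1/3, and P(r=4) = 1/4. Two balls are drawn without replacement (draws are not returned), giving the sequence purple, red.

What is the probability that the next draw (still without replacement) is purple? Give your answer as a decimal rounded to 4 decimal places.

Under each hypothesis, the probability of the observed sequence is: P(data | r = 1) = (1/7)(6/6) = 1/7; P(data | r = 2) = (2/7)(5/6) = 5/21; P(data | r = 3) = (3/7)(4/6) = 2/7; P(data | r = 4) = (4/7)(3/6) = 2/7.
Multiplying each by its prior: 1/3 · 1/7 = 1/21, 1/12 · 5/21 = 5/252, 1/3 · 2/7 = 2/21, 1/4 · 2/7 = 1/14; these sum to 59/252.
Normalising, the posterior is P(r = 1 | data) = 12/59, P(r = 2 | data) = 5/59, P(r = 3 | data) = 24/59, P(r = 4 | data) = 18/59.
The predictive probability is P(purple next | data) = (0)(12/59) + (1/5)(5/59) + (2/5)(24/59) + (3/5)(18/59) = 107/295.

0.3627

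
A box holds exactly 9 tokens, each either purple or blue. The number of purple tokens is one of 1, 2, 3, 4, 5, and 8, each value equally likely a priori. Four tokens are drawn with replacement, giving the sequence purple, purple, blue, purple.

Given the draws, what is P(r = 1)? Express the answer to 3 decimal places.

0.005

Under each hypothesis, the probability of the observed sequence is: P(data | r = 1) = (1/9)(1/9)(8/9)(1/9) = 0.0012193; P(data | r = 2) = (2/9)(2/9)(7/9)(2/9) = 0.0085353; P(data | r = 3) = (3/9)(3/9)(6/9)(3/9) = 0.024691; P(data | r = 4) = (4/9)(4/9)(5/9)(4/9) = 0.048773; P(data | r = 5) = (5/9)(5/9)(4/9)(5/9) = 0.076208; P(data | r = 8) = (8/9)(8/9)(1/9)(8/9) = 0.078037.
The prior-weighted likelihoods are 1/6 · 0.0012193 = 0.00020322, 1/6 · 0.0085353 = 0.0014225, 1/6 · 0.024691 = 0.0041152, 1/6 · 0.048773 = 0.0081288, 1/6 · 0.076208 = 0.012701, 1/6 · 0.078037 = 0.013006; summing to 0.039577.
By Bayes' rule, P(r = 1 | data) = (0.00020322) / (0.039577) = 0.0051348.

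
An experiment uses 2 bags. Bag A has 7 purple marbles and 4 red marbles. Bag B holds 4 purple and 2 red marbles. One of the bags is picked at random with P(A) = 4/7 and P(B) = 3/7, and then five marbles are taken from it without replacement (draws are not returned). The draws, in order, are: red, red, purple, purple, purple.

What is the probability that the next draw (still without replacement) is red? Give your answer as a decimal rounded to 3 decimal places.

0.159

Under each hypothesis, the probability of the observed sequence is: P(data | bag A) = (4/11)(3/10)(7/9)(6/8)(5/7) = 1/22; P(data | bag B) = (2/6)(1/5)(4/4)(3/3)(2/2) = 1/15.
Weighting by the prior gives 4/7 · 1/22 = 2/77, 3/7 · 1/15 = 1/35; with total 3/55.
The posterior is then P(bag A | data) = 10/21, P(bag B | data) = 11/21.
So P(red next | data) = Σ P(red next | H) P(H | data) = (1/3)(10/21) + (0)(11/21) = 10/63.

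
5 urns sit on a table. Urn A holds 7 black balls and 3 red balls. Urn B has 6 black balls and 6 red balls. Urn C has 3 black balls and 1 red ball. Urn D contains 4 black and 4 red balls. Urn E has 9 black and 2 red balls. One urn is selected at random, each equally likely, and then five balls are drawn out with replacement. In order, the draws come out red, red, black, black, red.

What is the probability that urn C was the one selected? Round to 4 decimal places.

0.0993

Compute the likelihood of the observed sequence for each case: P(data | urn A) = (3/10)(3/10)(7/10)(7/10)(3/10) = 0.01323; P(data | urn B) = (6/12)(6/12)(6/12)(6/12)(6/12) = 0.03125; P(data | urn C) = (1/4)(1/4)(3/4)(3/4)(1/4) = 0.0087891; P(data | urn D) = (4/8)(4/8)(4/8)(4/8)(4/8) = 0.03125; P(data | urn E) = (2/11)(2/11)(9/11)(9/11)(2/11) = 0.0040236.
Weighting by the prior gives 1/5 · 0.01323 = 0.002646, 1/5 · 0.03125 = 0.00625, 1/5 · 0.0087891 = 0.0017578, 1/5 · 0.03125 = 0.00625, 1/5 · 0.0040236 = 0.00080471; these sum to 0.017709.
By Bayes' rule, P(urn C | data) = (0.0017578) / (0.017709) = 0.099264.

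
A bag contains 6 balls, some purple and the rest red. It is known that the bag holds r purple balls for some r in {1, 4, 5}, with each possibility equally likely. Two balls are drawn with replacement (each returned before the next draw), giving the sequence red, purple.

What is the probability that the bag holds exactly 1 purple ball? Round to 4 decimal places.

The likelihood of the observed sequence under each hypothesis: P(data | r = 1) = (5/6)(1/6) = 5/36; P(data | r = 4) = (2/6)(4/6) = 2/9; P(data | r = 5) = (1/6)(5/6) = 5/36.
The prior-weighted likelihoods are 1/3 · 5/36 = 5/108, 1/3 · 2/9 = 2/27, 1/3 · 5/36 = 5/108; summing to 1/6.
So P(r = 1 | data) = (5/108) / (1/6) = 5/18.

0.2778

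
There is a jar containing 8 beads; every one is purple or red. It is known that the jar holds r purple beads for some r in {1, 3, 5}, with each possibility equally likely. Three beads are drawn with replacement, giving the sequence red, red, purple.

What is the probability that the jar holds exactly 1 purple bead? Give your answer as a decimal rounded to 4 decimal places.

0.2899

Compute the likelihood of the observed sequence for each case: P(data | r = 1) = (7/8)(7/8)(1/8) = 0.095703; P(data | r = 3) = (5/8)(5/8)(3/8) = 0.14648; P(data | r = 5) = (3/8)(3/8)(5/8) = 0.087891.
Multiplying each by its prior: 1/3 · 0.095703 = 0.031901, 1/3 · 0.14648 = 0.048828, 1/3 · 0.087891 = 0.029297; these sum to 0.11003.
So P(r = 1 | data) = (0.031901) / (0.11003) = 0.28994.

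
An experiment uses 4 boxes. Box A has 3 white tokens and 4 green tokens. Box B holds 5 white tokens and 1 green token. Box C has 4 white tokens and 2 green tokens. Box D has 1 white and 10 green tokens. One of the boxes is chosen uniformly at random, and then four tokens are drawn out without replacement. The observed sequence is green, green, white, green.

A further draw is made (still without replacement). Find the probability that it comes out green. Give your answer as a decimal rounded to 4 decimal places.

0.6765

The likelihood of the observed sequence under each hypothesis: P(data | box A) = (4/7)(3/6)(3/5)(2/4) = 3/35; P(data | box B) = (1/6)(0/5) = 0; P(data | box C) = (2/6)(1/5)(4/4)(0/3) = 0; P(data | box D) = (10/11)(9/10)(1/9)(8/8) = 1/11.
Weighting by the prior gives 1/4 · 3/35 = 3/140, 1/4 · 0 = 0, 1/4 · 0 = 0, 1/4 · 1/11 = 1/44; summing to 17/385.
Dividing through by the total gives posterior P(box A | data) = 33/68, P(box B | data) = 0, P(box C | data) = 0, P(box D | data) = 35/68.
The predictive probability is P(green next | data) = (1/3)(33/68) + (1)(35/68) = 23/34.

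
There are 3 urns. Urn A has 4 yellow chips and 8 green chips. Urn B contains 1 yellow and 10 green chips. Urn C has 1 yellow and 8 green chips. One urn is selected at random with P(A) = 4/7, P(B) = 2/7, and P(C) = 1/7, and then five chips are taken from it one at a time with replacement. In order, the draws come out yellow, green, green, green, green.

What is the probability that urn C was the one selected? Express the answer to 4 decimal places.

0.1518

The likelihood of the observed sequence under each hypothesis: P(data | urn A) = (4/12)(8/12)(8/12)(8/12)(8/12) = 0.065844; P(data | urn B) = (1/11)(10/11)(10/11)(10/11)(10/11) = 0.062092; P(data | urn C) = (1/9)(8/9)(8/9)(8/9)(8/9) = 0.069366.
Multiplying each by its prior: 4/7 · 0.065844 = 0.037625, 2/7 · 0.062092 = 0.017741, 1/7 · 0.069366 = 0.0099094; summing to 0.065275.
So P(urn C | data) = (0.0099094) / (0.065275) = 0.15181.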